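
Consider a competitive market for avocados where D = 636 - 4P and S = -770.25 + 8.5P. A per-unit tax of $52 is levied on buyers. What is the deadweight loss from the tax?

Deadweight loss = 3677.44

Pre-tax equilibrium: P* = 112.5, Q* = 186.
Tax on buyers shifts demand to D = 636 − 4(P + 52) = 428 - 4P.
428 - 4P = -770.25 + 8.5P gives seller price Ps = 95.86; buyers pay Pb = 95.86 + 52 = 147.86.
New quantity: Q = 636 − 4(147.86) = 44.56.
DWL = ½ × 52 × (186 − 44.56) = 3677.44.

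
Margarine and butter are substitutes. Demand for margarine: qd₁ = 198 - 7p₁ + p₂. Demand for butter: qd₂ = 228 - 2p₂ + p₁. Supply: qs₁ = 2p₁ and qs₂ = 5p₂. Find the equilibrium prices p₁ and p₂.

Market 1: 198 - 7p₁ + p₂ = 2p₁ → 9p₁ - p₂ = 198.
Market 2: 7p₂ - p₁ = 228.
Eliminating p₂: 7×(1) + 1×(2) gives 62p₁ = 1614, so p₁ = 807/31.
Back-substitute into (2): p₂ = (228 + 1×807/31) / 7 = 1125/31.

p₁ = 807/31, p₂ = 1125/31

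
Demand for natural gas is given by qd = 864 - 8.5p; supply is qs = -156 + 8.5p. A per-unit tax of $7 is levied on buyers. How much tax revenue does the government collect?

Tax revenue = 2269.75

Pre-tax equilibrium: p* = 60, q* = 354.
Tax on buyers shifts demand to qd = 864 − 8.5(p + 7) = 804.5 - 8.5p.
804.5 - 8.5p = -156 + 8.5p gives seller price ps = 56.5; buyers pay pb = 56.5 + 7 = 63.5.
New quantity: q = 864 − 8.5(63.5) = 324.25.
Revenue = 7 × 324.25 = 2269.75.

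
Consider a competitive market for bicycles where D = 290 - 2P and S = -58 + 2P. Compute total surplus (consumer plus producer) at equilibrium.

Total surplus = 6728

Equilibrium: 290 - 2P = -58 + 2P gives P* = 87, Q* = 116.
Demand choke price: P = 145; supply starts at P = 29.
CS = ½(145 − 87)(116) = 3364; PS = ½(87 − 29)(116) = 3364.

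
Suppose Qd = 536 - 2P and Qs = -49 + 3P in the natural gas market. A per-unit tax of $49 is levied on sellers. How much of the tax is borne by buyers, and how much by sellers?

Buyers bear $29.4, sellers bear $19.6

Pre-tax equilibrium: P* = 117, Q* = 302.
Tax on sellers shifts supply to Qs = -49 + 3(P − 49) = -196 + 3P.
536 - 2P = -196 + 3P gives buyer price Pb = 146.4; sellers receive Ps = 146.4 − 49 = 97.4.
New quantity: Q = 536 − 2(146.4) = 243.2.
Buyer burden = 146.4 − 117 = 29.4; seller burden = 117 − 97.4 = 19.6.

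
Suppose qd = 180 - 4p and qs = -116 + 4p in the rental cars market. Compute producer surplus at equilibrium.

Equilibrium: 180 - 4p = -116 + 4p gives p* = 37, q* = 32.
Supply starts at p = 29 (where qs = 0).
PS = ½(37 − 29)(32) = 128.

Producer surplus = 128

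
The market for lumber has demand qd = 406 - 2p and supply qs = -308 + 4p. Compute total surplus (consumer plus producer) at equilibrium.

Total surplus = 10584

Equilibrium: 406 - 2p = -308 + 4p gives p* = 119, q* = 168.
Demand choke price: p = 203; supply starts at p = 77.
CS = ½(203 − 119)(168) = 7056; PS = ½(119 − 77)(168) = 3528.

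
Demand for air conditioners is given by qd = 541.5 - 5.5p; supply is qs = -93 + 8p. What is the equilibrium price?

p* = 47

Set qd = qs: 541.5 - 5.5p = -93 + 8p.
634.5 = 13.5p, so p* = 47.
q* = 541.5 − 5.5(47) = 283.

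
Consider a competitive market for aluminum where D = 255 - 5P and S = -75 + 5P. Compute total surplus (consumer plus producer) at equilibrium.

Equilibrium: 255 - 5P = -75 + 5P gives P* = 33, Q* = 90.
Demand choke price: P = 51; supply starts at P = 15.
CS = ½(51 − 33)(90) = 810; PS = ½(33 − 15)(90) = 810.

Total surplus = 1620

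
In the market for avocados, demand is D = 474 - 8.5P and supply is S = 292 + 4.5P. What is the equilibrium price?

Set D = S: 474 - 8.5P = 292 + 4.5P.
182 = 13P, so P* = 14.
Q* = 474 − 8.5(14) = 355.

P* = 14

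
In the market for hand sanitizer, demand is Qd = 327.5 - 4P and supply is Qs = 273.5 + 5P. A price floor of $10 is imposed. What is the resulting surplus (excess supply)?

Surplus = 36

Equilibrium price would be P* = 6, so the floor at 10 binds.
At P = 10: Qd = 287.5, Qs = 323.5.
Surplus = 323.5 − 287.5 = 36.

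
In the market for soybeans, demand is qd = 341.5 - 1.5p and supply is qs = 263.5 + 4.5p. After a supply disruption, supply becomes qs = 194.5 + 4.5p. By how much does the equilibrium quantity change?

Original equilibrium: p* = 13, q* = 322.
New equilibrium: 341.5 - 1.5p = 194.5 + 4.5p, so 147 = 6p and p' = 24.5; q' = 341.5 − 1.5(24.5) = 304.75.
Change in quantity: 304.75 − 322 = -17.25.

Δq = -17.25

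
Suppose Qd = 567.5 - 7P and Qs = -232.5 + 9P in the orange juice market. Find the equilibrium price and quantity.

P* = 50, Q* = 217.5

Set Qd = Qs: 567.5 - 7P = -232.5 + 9P.
800 = 16P, so P* = 50.
Q* = 567.5 − 7(50) = 217.5.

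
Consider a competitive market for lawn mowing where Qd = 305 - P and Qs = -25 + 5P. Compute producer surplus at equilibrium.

Producer surplus = 6250

Equilibrium: 305 - P = -25 + 5P gives P* = 55, Q* = 250.
Supply starts at P = 5 (where Qs = 0).
PS = ½(55 − 5)(250) = 6250.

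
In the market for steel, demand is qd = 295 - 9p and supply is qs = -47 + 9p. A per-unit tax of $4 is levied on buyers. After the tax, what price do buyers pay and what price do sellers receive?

Buyers pay $21, sellers receive $17

Pre-tax equilibrium: p* = 19, q* = 124.
Tax on buyers shifts demand to qd = 295 − 9(p + 4) = 259 - 9p.
259 - 9p = -47 + 9p gives seller price ps = 17; buyers pay pb = 17 + 4 = 21.
New quantity: q = 295 − 9(21) = 106.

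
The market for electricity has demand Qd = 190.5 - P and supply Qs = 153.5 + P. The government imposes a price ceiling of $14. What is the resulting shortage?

Shortage = 9

Equilibrium price would be P* = 18.5, so the ceiling at 14 binds.
At P = 14: Qd = 190.5 − 1(14) = 176.5, Qs = 153.5 + 1(14) = 167.5.
Shortage = 176.5 − 167.5 = 9.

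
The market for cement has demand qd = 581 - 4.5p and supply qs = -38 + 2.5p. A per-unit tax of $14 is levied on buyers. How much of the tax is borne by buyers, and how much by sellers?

Buyers bear $5, sellers bear $9

Pre-tax equilibrium: p* = 619/7, q* = 2563/14.
Tax on buyers shifts demand to qd = 581 − 4.5(p + 14) = 518 - 4.5p.
518 - 4.5p = -38 + 2.5p gives seller price ps = 556/7; buyers pay pb = 556/7 + 14 = 654/7.
New quantity: q = 581 − 4.5(654/7) = 1124/7.
Buyer burden = 654/7 − 619/7 = 5; seller burden = 619/7 − 556/7 = 9.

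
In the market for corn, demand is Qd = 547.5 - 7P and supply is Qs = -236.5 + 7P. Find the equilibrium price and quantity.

Set Qd = Qs: 547.5 - 7P = -236.5 + 7P.
784 = 14P, so P* = 56.
Q* = 547.5 − 7(56) = 155.5.

P* = 56, Q* = 155.5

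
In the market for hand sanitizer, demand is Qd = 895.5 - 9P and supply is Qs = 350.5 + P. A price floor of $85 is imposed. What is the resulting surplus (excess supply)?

Equilibrium price would be P* = 54.5, so the floor at 85 binds.
At P = 85: Qd = 130.5, Qs = 435.5.
Surplus = 435.5 − 130.5 = 305.

Surplus = 305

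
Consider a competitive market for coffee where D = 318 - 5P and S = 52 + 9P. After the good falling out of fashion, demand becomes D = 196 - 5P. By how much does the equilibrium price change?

Original equilibrium: P* = 19, Q* = 223.
New equilibrium: 196 - 5P = 52 + 9P, so 144 = 14P and P' = 72/7; Q' = 196 − 5(72/7) = 1012/7.
Change in price: 72/7 − 19 = -61/7.

ΔP = -61/7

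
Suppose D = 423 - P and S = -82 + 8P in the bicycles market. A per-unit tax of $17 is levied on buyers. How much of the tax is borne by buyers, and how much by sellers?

Pre-tax equilibrium: P* = 505/9, Q* = 3302/9.
Tax on buyers shifts demand to D = 423 − 1(P + 17) = 406 - P.
406 - P = -82 + 8P gives seller price Ps = 488/9; buyers pay Pb = 488/9 + 17 = 641/9.
New quantity: Q = 423 − 1(641/9) = 3166/9.
Buyer burden = 641/9 − 505/9 = 136/9; seller burden = 505/9 − 488/9 = 17/9.

Buyers bear 136/9, sellers bear 17/9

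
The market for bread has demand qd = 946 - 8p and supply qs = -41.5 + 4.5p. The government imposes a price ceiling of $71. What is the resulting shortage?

Shortage = 100

Equilibrium price would be p* = 79, so the ceiling at 71 binds.
At p = 71: qd = 946 − 8(71) = 378, qs = -41.5 + 4.5(71) = 278.
Shortage = 378 − 278 = 100.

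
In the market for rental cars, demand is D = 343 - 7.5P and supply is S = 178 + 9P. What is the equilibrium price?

P* = 10

Set D = S: 343 - 7.5P = 178 + 9P.
165 = 16.5P, so P* = 10.
Q* = 343 − 7.5(10) = 268.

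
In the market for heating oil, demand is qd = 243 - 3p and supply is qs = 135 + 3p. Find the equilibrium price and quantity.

p* = 18, q* = 189

Set qd = qs: 243 - 3p = 135 + 3p.
108 = 6p, so p* = 18.
q* = 243 − 3(18) = 189.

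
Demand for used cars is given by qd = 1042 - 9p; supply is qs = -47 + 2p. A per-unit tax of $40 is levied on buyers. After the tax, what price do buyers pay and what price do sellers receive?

Buyers pay 1169/11, sellers receive 729/11

Pre-tax equilibrium: p* = 99, q* = 151.
Tax on buyers shifts demand to qd = 1042 − 9(p + 40) = 682 - 9p.
682 - 9p = -47 + 2p gives seller price ps = 729/11; buyers pay pb = 729/11 + 40 = 1169/11.
New quantity: q = 1042 − 9(1169/11) = 941/11.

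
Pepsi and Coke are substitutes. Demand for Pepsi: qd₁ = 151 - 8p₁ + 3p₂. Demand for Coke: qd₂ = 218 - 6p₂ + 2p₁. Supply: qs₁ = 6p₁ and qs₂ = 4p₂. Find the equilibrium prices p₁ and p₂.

Market 1: 151 - 8p₁ + 3p₂ = 6p₁ → 14p₁ - 3p₂ = 151.
Market 2: 10p₂ - 2p₁ = 218.
Eliminating p₂: 10×(1) + 3×(2) gives 134p₁ = 2164, so p₁ = 1082/67.
Back-substitute into (2): p₂ = (218 + 2×1082/67) / 10 = 1677/67.

p₁ = 1082/67, p₂ = 1677/67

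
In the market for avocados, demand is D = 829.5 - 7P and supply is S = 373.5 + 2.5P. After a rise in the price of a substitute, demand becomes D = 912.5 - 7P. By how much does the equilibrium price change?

Original equilibrium: P* = 48, Q* = 493.5.
New equilibrium: 912.5 - 7P = 373.5 + 2.5P, so 539 = 9.5P and P' = 1078/19; Q' = 912.5 − 7(1078/19) = 19583/38.
Change in price: 1078/19 − 48 = 166/19.

ΔP = 166/19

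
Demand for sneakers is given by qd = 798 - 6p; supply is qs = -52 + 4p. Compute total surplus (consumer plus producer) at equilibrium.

Equilibrium: 798 - 6p = -52 + 4p gives p* = 85, q* = 288.
Demand choke price: p = 133; supply starts at p = 13.
CS = ½(133 − 85)(288) = 6912; PS = ½(85 − 13)(288) = 10368.

Total surplus = 17280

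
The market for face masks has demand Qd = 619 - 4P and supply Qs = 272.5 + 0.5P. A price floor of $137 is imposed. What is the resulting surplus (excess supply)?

Equilibrium price would be P* = 77, so the floor at 137 binds.
At P = 137: Qd = 71, Qs = 341.
Surplus = 341 − 71 = 270.

Surplus = 270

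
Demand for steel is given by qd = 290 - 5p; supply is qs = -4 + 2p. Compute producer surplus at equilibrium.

Producer surplus = 1600

Equilibrium: 290 - 5p = -4 + 2p gives p* = 42, q* = 80.
Supply starts at p = 2 (where qs = 0).
PS = ½(42 − 2)(80) = 1600.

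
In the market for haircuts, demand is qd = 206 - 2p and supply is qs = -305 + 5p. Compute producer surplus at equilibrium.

Equilibrium: 206 - 2p = -305 + 5p gives p* = 73, q* = 60.
Supply starts at p = 61 (where qs = 0).
PS = ½(73 − 61)(60) = 360.

Producer surplus = 360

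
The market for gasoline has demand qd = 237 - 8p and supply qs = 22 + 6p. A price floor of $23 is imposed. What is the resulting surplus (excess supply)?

Surplus = 107

Equilibrium price would be p* = 215/14, so the floor at 23 binds.
At p = 23: qd = 53, qs = 160.
Surplus = 160 − 53 = 107.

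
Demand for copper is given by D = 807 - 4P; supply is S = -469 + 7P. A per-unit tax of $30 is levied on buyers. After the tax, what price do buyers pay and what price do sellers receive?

Pre-tax equilibrium: P* = 116, Q* = 343.
Tax on buyers shifts demand to D = 807 − 4(P + 30) = 687 - 4P.
687 - 4P = -469 + 7P gives seller price Ps = 1156/11; buyers pay Pb = 1156/11 + 30 = 1486/11.
New quantity: Q = 807 − 4(1486/11) = 2933/11.

Buyers pay 1486/11, sellers receive 1156/11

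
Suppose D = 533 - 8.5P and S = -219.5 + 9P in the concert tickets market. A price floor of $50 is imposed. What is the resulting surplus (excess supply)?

Surplus = 122.5

Equilibrium price would be P* = 43, so the floor at 50 binds.
At P = 50: D = 108, S = 230.5.
Surplus = 230.5 − 108 = 122.5.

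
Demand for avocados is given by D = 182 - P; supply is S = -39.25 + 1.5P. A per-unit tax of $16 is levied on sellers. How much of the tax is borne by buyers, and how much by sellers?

Pre-tax equilibrium: P* = 88.5, Q* = 93.5.
Tax on sellers shifts supply to S = -39.25 + 1.5(P − 16) = -63.25 + 1.5P.
182 - P = -63.25 + 1.5P gives buyer price Pb = 98.1; sellers receive Ps = 98.1 − 16 = 82.1.
New quantity: Q = 182 − 1(98.1) = 83.9.
Buyer burden = 98.1 − 88.5 = 9.6; seller burden = 88.5 − 82.1 = 6.4.

Buyers bear $9.6, sellers bear $6.4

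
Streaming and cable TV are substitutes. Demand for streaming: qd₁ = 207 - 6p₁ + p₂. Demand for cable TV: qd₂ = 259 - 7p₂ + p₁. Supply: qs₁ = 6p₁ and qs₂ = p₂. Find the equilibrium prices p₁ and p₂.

p₁ = 383/19, p₂ = 663/19

Market 1: 207 - 6p₁ + p₂ = 6p₁ → 12p₁ - p₂ = 207.
Market 2: 8p₂ - p₁ = 259.
Eliminating p₂: 8×(1) + 1×(2) gives 95p₁ = 1915, so p₁ = 383/19.
Back-substitute into (2): p₂ = (259 + 1×383/19) / 8 = 663/19.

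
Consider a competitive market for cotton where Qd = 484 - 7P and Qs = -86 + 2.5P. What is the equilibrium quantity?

Set Qd = Qs: 484 - 7P = -86 + 2.5P.
570 = 9.5P, so P* = 60.
Q* = 484 − 7(60) = 64.

Q* = 64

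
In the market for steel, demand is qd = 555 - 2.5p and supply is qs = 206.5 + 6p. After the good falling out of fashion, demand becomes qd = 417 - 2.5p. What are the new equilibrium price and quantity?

p' = 421/17, q' = 12073/34

Original equilibrium: p* = 41, q* = 452.5.
New equilibrium: 417 - 2.5p = 206.5 + 6p, so 210.5 = 8.5p and p' = 421/17; q' = 417 − 2.5(421/17) = 12073/34.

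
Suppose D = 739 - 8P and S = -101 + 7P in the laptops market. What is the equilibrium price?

Set D = S: 739 - 8P = -101 + 7P.
840 = 15P, so P* = 56.
Q* = 739 − 8(56) = 291.

P* = 56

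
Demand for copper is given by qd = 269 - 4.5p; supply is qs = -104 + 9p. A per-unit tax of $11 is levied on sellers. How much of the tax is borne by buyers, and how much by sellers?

Pre-tax equilibrium: p* = 746/27, q* = 434/3.
Tax on sellers shifts supply to qs = -104 + 9(p − 11) = -203 + 9p.
269 - 4.5p = -203 + 9p gives buyer price pb = 944/27; sellers receive ps = 944/27 − 11 = 647/27.
New quantity: q = 269 − 4.5(944/27) = 335/3.
Buyer burden = 944/27 − 746/27 = 22/3; seller burden = 746/27 − 647/27 = 11/3.

Buyers bear 22/3, sellers bear 11/3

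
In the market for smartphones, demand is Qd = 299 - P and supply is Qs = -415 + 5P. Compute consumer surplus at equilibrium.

Equilibrium: 299 - P = -415 + 5P gives P* = 119, Q* = 180.
Demand choke price (Qd = 0): P = 299.
CS = ½(299 − 119)(180) = 16200.

Consumer surplus = 16200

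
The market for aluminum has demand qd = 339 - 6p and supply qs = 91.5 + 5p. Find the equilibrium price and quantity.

Set qd = qs: 339 - 6p = 91.5 + 5p.
247.5 = 11p, so p* = 22.5.
q* = 339 − 6(22.5) = 204.

p* = 22.5, q* = 204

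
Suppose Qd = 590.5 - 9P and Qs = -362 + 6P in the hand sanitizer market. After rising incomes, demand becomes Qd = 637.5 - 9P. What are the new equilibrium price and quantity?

P' = 1999/30, Q' = 37.8

Original equilibrium: P* = 63.5, Q* = 19.
New equilibrium: 637.5 - 9P = -362 + 6P, so 999.5 = 15P and P' = 1999/30; Q' = 637.5 − 9(1999/30) = 37.8.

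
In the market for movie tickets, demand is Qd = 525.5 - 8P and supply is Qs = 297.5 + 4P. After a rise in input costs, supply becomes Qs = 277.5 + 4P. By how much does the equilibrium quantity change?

Original equilibrium: P* = 19, Q* = 373.5.
New equilibrium: 525.5 - 8P = 277.5 + 4P, so 248 = 12P and P' = 62/3; Q' = 525.5 − 8(62/3) = 2161/6.
Change in quantity: 2161/6 − 373.5 = -40/3.

ΔQ = -40/3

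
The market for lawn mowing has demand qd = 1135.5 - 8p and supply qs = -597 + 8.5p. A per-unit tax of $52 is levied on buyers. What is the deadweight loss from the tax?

Deadweight loss = 183872/33

Pre-tax equilibrium: p* = 105, q* = 295.5.
Tax on buyers shifts demand to qd = 1135.5 − 8(p + 52) = 719.5 - 8p.
719.5 - 8p = -597 + 8.5p gives seller price ps = 2633/33; buyers pay pb = 2633/33 + 52 = 4349/33.
New quantity: q = 1135.5 − 8(4349/33) = 5359/66.
DWL = ½ × 52 × (295.5 − 5359/66) = 183872/33.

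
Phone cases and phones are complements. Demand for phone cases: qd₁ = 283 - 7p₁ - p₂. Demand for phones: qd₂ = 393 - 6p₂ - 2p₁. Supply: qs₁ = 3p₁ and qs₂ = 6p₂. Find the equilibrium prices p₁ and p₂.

Market 1: 283 - 7p₁ - p₂ = 3p₁ → 10p₁ + p₂ = 283.
Market 2: 12p₂ + 2p₁ = 393.
Eliminating p₂: 12×(1) − 1×(2) gives 118p₁ = 3003, so p₁ = 3003/118.
Back-substitute into (2): p₂ = (393 − 2×3003/118) / 12 = 1682/59.

p₁ = 3003/118, p₂ = 1682/59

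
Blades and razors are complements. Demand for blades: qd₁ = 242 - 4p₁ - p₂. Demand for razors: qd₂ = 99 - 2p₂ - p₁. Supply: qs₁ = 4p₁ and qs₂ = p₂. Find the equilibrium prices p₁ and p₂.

Market 1: 242 - 4p₁ - p₂ = 4p₁ → 8p₁ + p₂ = 242.
Market 2: 3p₂ + p₁ = 99.
Eliminating p₂: 3×(1) − 1×(2) gives 23p₁ = 627, so p₁ = 627/23.
Back-substitute into (2): p₂ = (99 − 1×627/23) / 3 = 550/23.

p₁ = 627/23, p₂ = 550/23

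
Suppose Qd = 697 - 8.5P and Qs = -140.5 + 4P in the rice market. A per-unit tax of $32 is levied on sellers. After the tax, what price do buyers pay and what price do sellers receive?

Buyers pay $77.24, sellers receive $45.24

Pre-tax equilibrium: P* = 67, Q* = 127.5.
Tax on sellers shifts supply to Qs = -140.5 + 4(P − 32) = -268.5 + 4P.
697 - 8.5P = -268.5 + 4P gives buyer price Pb = 77.24; sellers receive Ps = 77.24 − 32 = 45.24.
New quantity: Q = 697 − 8.5(77.24) = 40.46.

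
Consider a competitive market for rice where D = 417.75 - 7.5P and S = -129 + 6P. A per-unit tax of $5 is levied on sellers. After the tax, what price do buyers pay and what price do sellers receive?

Pre-tax equilibrium: P* = 40.5, Q* = 114.
Tax on sellers shifts supply to S = -129 + 6(P − 5) = -159 + 6P.
417.75 - 7.5P = -159 + 6P gives buyer price Pb = 769/18; sellers receive Ps = 769/18 − 5 = 679/18.
New quantity: Q = 417.75 − 7.5(769/18) = 292/3.

Buyers pay 769/18, sellers receive 679/18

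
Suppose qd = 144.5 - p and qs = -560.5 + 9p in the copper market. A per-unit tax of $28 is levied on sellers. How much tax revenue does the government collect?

Pre-tax equilibrium: p* = 70.5, q* = 74.
Tax on sellers shifts supply to qs = -560.5 + 9(p − 28) = -812.5 + 9p.
144.5 - p = -812.5 + 9p gives buyer price pb = 95.7; sellers receive ps = 95.7 − 28 = 67.7.
New quantity: q = 144.5 − 1(95.7) = 48.8.
Revenue = 28 × 48.8 = 1366.4.

Tax revenue = 1366.4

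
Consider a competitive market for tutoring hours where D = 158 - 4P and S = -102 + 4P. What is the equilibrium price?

Set D = S: 158 - 4P = -102 + 4P.
260 = 8P, so P* = 32.5.
Q* = 158 − 4(32.5) = 28.

P* = 32.5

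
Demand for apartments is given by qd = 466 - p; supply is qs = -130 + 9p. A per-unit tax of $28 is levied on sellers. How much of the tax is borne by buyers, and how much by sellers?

Buyers bear $25.2, sellers bear $2.8

Pre-tax equilibrium: p* = 59.6, q* = 406.4.
Tax on sellers shifts supply to qs = -130 + 9(p − 28) = -382 + 9p.
466 - p = -382 + 9p gives buyer price pb = 84.8; sellers receive ps = 84.8 − 28 = 56.8.
New quantity: q = 466 − 1(84.8) = 381.2.
Buyer burden = 84.8 − 59.6 = 25.2; seller burden = 59.6 − 56.8 = 2.8.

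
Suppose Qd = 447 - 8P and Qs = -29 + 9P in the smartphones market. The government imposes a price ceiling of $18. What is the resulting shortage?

Shortage = 170

Equilibrium price would be P* = 28, so the ceiling at 18 binds.
At P = 18: Qd = 447 − 8(18) = 303, Qs = -29 + 9(18) = 133.
Shortage = 303 − 133 = 170.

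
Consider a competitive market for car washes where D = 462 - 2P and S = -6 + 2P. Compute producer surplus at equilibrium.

Producer surplus = 12996

Equilibrium: 462 - 2P = -6 + 2P gives P* = 117, Q* = 228.
Supply starts at P = 3 (where S = 0).
PS = ½(117 − 3)(228) = 12996.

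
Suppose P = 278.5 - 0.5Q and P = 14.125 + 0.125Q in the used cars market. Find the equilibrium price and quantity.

P* = 67, Q* = 423

Set the two price expressions equal: 278.5 - 0.5Q = 14.125 + 0.125Q.
264.375 = 0.625Q, so Q* = 423.
P* = 278.5 − (0.5)(423) = 67.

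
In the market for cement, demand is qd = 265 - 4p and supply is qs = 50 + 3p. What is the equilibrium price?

Set qd = qs: 265 - 4p = 50 + 3p.
215 = 7p, so p* = 215/7.
q* = 265 − 4(215/7) = 995/7.

p* = 215/7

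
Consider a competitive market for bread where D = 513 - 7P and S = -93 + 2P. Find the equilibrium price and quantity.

Set D = S: 513 - 7P = -93 + 2P.
606 = 9P, so P* = 202/3.
Q* = 513 − 7(202/3) = 125/3.

P* = 202/3, Q* = 125/3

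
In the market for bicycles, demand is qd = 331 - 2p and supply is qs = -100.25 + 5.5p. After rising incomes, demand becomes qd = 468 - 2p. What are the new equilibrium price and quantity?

Original equilibrium: p* = 57.5, q* = 216.
New equilibrium: 468 - 2p = -100.25 + 5.5p, so 568.25 = 7.5p and p' = 2273/30; q' = 468 − 2(2273/30) = 4747/15.

p' = 2273/30, q' = 4747/15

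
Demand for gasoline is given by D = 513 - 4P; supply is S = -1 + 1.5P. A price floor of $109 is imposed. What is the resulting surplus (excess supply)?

Surplus = 85.5

Equilibrium price would be P* = 1028/11, so the floor at 109 binds.
At P = 109: D = 77, S = 162.5.
Surplus = 162.5 − 77 = 85.5.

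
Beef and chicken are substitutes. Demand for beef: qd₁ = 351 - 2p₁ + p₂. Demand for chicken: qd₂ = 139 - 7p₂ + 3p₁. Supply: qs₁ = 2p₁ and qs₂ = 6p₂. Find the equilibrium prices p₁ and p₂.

Market 1: 351 - 2p₁ + p₂ = 2p₁ → 4p₁ - p₂ = 351.
Market 2: 13p₂ - 3p₁ = 139.
Eliminating p₂: 13×(1) + 1×(2) gives 49p₁ = 4702, so p₁ = 4702/49.
Back-substitute into (2): p₂ = (139 + 3×4702/49) / 13 = 1609/49.

p₁ = 4702/49, p₂ = 1609/49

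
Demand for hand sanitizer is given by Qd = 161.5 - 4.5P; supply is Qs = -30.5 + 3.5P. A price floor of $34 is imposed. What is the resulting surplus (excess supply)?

Surplus = 80

Equilibrium price would be P* = 24, so the floor at 34 binds.
At P = 34: Qd = 8.5, Qs = 88.5.
Surplus = 88.5 − 8.5 = 80.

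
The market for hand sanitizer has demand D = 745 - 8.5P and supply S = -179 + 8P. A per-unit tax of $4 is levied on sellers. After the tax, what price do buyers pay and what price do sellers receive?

Buyers pay 1912/33, sellers receive 1780/33

Pre-tax equilibrium: P* = 56, Q* = 269.
Tax on sellers shifts supply to S = -179 + 8(P − 4) = -211 + 8P.
745 - 8.5P = -211 + 8P gives buyer price Pb = 1912/33; sellers receive Ps = 1912/33 − 4 = 1780/33.
New quantity: Q = 745 − 8.5(1912/33) = 8333/33.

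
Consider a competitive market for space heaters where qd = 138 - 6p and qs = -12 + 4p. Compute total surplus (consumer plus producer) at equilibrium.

Equilibrium: 138 - 6p = -12 + 4p gives p* = 15, q* = 48.
Demand choke price: p = 23; supply starts at p = 3.
CS = ½(23 − 15)(48) = 192; PS = ½(15 − 3)(48) = 288.

Total surplus = 480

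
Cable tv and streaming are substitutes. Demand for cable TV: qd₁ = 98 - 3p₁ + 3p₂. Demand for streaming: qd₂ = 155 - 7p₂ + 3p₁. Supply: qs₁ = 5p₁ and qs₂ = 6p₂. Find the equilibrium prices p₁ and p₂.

p₁ = 1739/95, p₂ = 1534/95

Market 1: 98 - 3p₁ + 3p₂ = 5p₁ → 8p₁ - 3p₂ = 98.
Market 2: 13p₂ - 3p₁ = 155.
Eliminating p₂: 13×(1) + 3×(2) gives 95p₁ = 1739, so p₁ = 1739/95.
Back-substitute into (2): p₂ = (155 + 3×1739/95) / 13 = 1534/95.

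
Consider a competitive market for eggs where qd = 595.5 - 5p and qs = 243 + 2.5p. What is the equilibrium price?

Set qd = qs: 595.5 - 5p = 243 + 2.5p.
352.5 = 7.5p, so p* = 47.
q* = 595.5 − 5(47) = 360.5.

p* = 47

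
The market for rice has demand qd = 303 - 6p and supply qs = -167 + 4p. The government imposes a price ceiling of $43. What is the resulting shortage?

Shortage = 40

Equilibrium price would be p* = 47, so the ceiling at 43 binds.
At p = 43: qd = 303 − 6(43) = 45, qs = -167 + 4(43) = 5.
Shortage = 45 − 5 = 40.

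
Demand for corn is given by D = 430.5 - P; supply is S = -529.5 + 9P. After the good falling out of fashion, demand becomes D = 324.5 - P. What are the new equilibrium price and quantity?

P' = 85.4, Q' = 239.1

Original equilibrium: P* = 96, Q* = 334.5.
New equilibrium: 324.5 - P = -529.5 + 9P, so 854 = 10P and P' = 85.4; Q' = 324.5 − 1(85.4) = 239.1.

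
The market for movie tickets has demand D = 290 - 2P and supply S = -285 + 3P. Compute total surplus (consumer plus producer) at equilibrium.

Total surplus = 1500

Equilibrium: 290 - 2P = -285 + 3P gives P* = 115, Q* = 60.
Demand choke price: P = 145; supply starts at P = 95.
CS = ½(145 − 115)(60) = 900; PS = ½(115 − 95)(60) = 600.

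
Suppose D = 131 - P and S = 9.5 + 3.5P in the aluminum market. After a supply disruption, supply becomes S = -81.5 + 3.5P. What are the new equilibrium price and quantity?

Original equilibrium: P* = 27, Q* = 104.
New equilibrium: 131 - P = -81.5 + 3.5P, so 212.5 = 4.5P and P' = 425/9; Q' = 131 − 1(425/9) = 754/9.

P' = 425/9, Q' = 754/9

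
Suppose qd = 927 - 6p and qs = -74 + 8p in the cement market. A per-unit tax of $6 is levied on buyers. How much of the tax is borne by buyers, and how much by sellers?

Buyers bear 24/7, sellers bear 18/7

Pre-tax equilibrium: p* = 71.5, q* = 498.
Tax on buyers shifts demand to qd = 927 − 6(p + 6) = 891 - 6p.
891 - 6p = -74 + 8p gives seller price ps = 965/14; buyers pay pb = 965/14 + 6 = 1049/14.
New quantity: q = 927 − 6(1049/14) = 3342/7.
Buyer burden = 1049/14 − 71.5 = 24/7; seller burden = 71.5 − 965/14 = 18/7.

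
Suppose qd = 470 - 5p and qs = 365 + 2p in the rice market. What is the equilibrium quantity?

q* = 395

Set qd = qs: 470 - 5p = 365 + 2p.
105 = 7p, so p* = 15.
q* = 470 − 5(15) = 395.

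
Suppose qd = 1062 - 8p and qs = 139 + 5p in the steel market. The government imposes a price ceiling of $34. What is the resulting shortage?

Shortage = 481

Equilibrium price would be p* = 71, so the ceiling at 34 binds.
At p = 34: qd = 1062 − 8(34) = 790, qs = 139 + 5(34) = 309.
Shortage = 790 − 309 = 481.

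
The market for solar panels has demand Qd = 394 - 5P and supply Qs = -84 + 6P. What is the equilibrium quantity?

Set Qd = Qs: 394 - 5P = -84 + 6P.
478 = 11P, so P* = 478/11.
Q* = 394 − 5(478/11) = 1944/11.

Q* = 1944/11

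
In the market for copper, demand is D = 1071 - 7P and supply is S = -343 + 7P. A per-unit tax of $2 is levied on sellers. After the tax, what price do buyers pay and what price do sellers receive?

Buyers pay $102, sellers receive $100

Pre-tax equilibrium: P* = 101, Q* = 364.
Tax on sellers shifts supply to S = -343 + 7(P − 2) = -357 + 7P.
1071 - 7P = -357 + 7P gives buyer price Pb = 102; sellers receive Ps = 102 − 2 = 100.
New quantity: Q = 1071 − 7(102) = 357.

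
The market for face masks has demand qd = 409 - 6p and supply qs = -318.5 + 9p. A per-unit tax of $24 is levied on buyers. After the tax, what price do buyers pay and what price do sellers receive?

Buyers pay $62.9, sellers receive $38.9

Pre-tax equilibrium: p* = 48.5, q* = 118.
Tax on buyers shifts demand to qd = 409 − 6(p + 24) = 265 - 6p.
265 - 6p = -318.5 + 9p gives seller price ps = 38.9; buyers pay pb = 38.9 + 24 = 62.9.
New quantity: q = 409 − 6(62.9) = 31.6.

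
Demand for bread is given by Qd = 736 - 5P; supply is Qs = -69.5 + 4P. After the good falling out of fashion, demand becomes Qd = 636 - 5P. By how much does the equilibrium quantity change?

ΔQ = -400/9

Original equilibrium: P* = 89.5, Q* = 288.5.
New equilibrium: 636 - 5P = -69.5 + 4P, so 705.5 = 9P and P' = 1411/18; Q' = 636 − 5(1411/18) = 4393/18.
Change in quantity: 4393/18 − 288.5 = -400/9.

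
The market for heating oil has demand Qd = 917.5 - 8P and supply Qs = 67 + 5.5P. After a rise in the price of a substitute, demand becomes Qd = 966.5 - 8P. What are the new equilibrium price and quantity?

Original equilibrium: P* = 63, Q* = 413.5.
New equilibrium: 966.5 - 8P = 67 + 5.5P, so 899.5 = 13.5P and P' = 1799/27; Q' = 966.5 − 8(1799/27) = 23407/54.

P' = 1799/27, Q' = 23407/54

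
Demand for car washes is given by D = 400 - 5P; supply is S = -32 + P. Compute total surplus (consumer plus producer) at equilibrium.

Total surplus = 960

Equilibrium: 400 - 5P = -32 + P gives P* = 72, Q* = 40.
Demand choke price: P = 80; supply starts at P = 32.
CS = ½(80 − 72)(40) = 160; PS = ½(72 − 32)(40) = 800.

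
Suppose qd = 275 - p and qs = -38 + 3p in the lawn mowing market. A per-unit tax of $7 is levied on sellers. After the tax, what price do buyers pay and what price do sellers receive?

Buyers pay $83.5, sellers receive $76.5

Pre-tax equilibrium: p* = 78.25, q* = 196.75.
Tax on sellers shifts supply to qs = -38 + 3(p − 7) = -59 + 3p.
275 - p = -59 + 3p gives buyer price pb = 83.5; sellers receive ps = 83.5 − 7 = 76.5.
New quantity: q = 275 − 1(83.5) = 191.5.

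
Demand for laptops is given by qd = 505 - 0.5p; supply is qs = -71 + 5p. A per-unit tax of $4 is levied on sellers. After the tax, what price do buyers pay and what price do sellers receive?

Pre-tax equilibrium: p* = 1152/11, q* = 4979/11.
Tax on sellers shifts supply to qs = -71 + 5(p − 4) = -91 + 5p.
505 - 0.5p = -91 + 5p gives buyer price pb = 1192/11; sellers receive ps = 1192/11 − 4 = 1148/11.
New quantity: q = 505 − 0.5(1192/11) = 4959/11.

Buyers pay 1192/11, sellers receive 1148/11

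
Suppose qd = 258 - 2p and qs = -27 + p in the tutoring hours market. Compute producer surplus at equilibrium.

Producer surplus = 2312

Equilibrium: 258 - 2p = -27 + p gives p* = 95, q* = 68.
Supply starts at p = 27 (where qs = 0).
PS = ½(95 − 27)(68) = 2312.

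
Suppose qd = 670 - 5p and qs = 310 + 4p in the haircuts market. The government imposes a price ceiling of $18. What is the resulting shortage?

Shortage = 198

Equilibrium price would be p* = 40, so the ceiling at 18 binds.
At p = 18: qd = 670 − 5(18) = 580, qs = 310 + 4(18) = 382.
Shortage = 580 − 382 = 198.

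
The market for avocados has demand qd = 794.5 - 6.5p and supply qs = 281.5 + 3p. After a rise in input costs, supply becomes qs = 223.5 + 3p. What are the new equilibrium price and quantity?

p' = 1142/19, q' = 15345/38

Original equilibrium: p* = 54, q* = 443.5.
New equilibrium: 794.5 - 6.5p = 223.5 + 3p, so 571 = 9.5p and p' = 1142/19; q' = 794.5 − 6.5(1142/19) = 15345/38.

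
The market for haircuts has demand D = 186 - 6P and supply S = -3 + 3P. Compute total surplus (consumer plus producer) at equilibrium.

Total surplus = 900

Equilibrium: 186 - 6P = -3 + 3P gives P* = 21, Q* = 60.
Demand choke price: P = 31; supply starts at P = 1.
CS = ½(31 − 21)(60) = 300; PS = ½(21 − 1)(60) = 600.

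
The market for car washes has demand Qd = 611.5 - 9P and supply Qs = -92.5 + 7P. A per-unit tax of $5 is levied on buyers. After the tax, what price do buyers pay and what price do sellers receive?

Pre-tax equilibrium: P* = 44, Q* = 215.5.
Tax on buyers shifts demand to Qd = 611.5 − 9(P + 5) = 566.5 - 9P.
566.5 - 9P = -92.5 + 7P gives seller price Ps = 41.1875; buyers pay Pb = 41.1875 + 5 = 46.1875.
New quantity: Q = 611.5 − 9(46.1875) = 195.8125.

Buyers pay $46.1875, sellers receive $41.1875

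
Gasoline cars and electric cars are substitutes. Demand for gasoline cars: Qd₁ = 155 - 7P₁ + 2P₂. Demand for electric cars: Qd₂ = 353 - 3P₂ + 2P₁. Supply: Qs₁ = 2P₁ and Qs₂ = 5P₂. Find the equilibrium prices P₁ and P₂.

P₁ = 973/34, P₂ = 3487/68

Market 1: 155 - 7P₁ + 2P₂ = 2P₁ → 9P₁ - 2P₂ = 155.
Market 2: 8P₂ - 2P₁ = 353.
Eliminating P₂: 8×(1) + 2×(2) gives 68P₁ = 1946, so P₁ = 973/34.
Back-substitute into (2): P₂ = (353 + 2×973/34) / 8 = 3487/68.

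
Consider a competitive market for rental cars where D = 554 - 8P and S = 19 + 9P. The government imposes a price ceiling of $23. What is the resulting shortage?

Equilibrium price would be P* = 535/17, so the ceiling at 23 binds.
At P = 23: D = 554 − 8(23) = 370, S = 19 + 9(23) = 226.
Shortage = 370 − 226 = 144.

Shortage = 144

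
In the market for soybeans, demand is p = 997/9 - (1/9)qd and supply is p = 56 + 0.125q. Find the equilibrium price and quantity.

Set the two price expressions equal: 997/9 - (1/9)q = 56 + 0.125q.
493/9 = (17/72)q, so q* = 232.
p* = 997/9 − (1/9)(232) = 85.

p* = 85, q* = 232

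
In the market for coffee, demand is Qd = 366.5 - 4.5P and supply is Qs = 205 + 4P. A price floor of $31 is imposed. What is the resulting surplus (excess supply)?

Surplus = 102

Equilibrium price would be P* = 19, so the floor at 31 binds.
At P = 31: Qd = 227, Qs = 329.
Surplus = 329 − 227 = 102.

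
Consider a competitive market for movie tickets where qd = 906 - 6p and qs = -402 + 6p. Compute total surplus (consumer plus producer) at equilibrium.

Equilibrium: 906 - 6p = -402 + 6p gives p* = 109, q* = 252.
Demand choke price: p = 151; supply starts at p = 67.
CS = ½(151 − 109)(252) = 5292; PS = ½(109 − 67)(252) = 5292.

Total surplus = 10584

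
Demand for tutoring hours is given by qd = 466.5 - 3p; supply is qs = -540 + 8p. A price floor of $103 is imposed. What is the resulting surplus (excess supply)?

Surplus = 126.5

Equilibrium price would be p* = 91.5, so the floor at 103 binds.
At p = 103: qd = 157.5, qs = 284.
Surplus = 284 − 157.5 = 126.5.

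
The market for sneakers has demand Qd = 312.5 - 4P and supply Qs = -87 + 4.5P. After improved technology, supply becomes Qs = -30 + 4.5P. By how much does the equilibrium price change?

Original equilibrium: P* = 47, Q* = 124.5.
New equilibrium: 312.5 - 4P = -30 + 4.5P, so 342.5 = 8.5P and P' = 685/17; Q' = 312.5 − 4(685/17) = 5145/34.
Change in price: 685/17 − 47 = -114/17.

ΔP = -114/17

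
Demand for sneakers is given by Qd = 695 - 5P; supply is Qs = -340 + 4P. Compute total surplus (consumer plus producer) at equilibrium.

Equilibrium: 695 - 5P = -340 + 4P gives P* = 115, Q* = 120.
Demand choke price: P = 139; supply starts at P = 85.
CS = ½(139 − 115)(120) = 1440; PS = ½(115 − 85)(120) = 1800.

Total surplus = 3240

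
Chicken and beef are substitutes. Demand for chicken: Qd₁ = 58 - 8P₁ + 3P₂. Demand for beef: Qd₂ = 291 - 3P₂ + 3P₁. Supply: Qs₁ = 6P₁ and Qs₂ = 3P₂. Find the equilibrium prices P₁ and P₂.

Market 1: 58 - 8P₁ + 3P₂ = 6P₁ → 14P₁ - 3P₂ = 58.
Market 2: 6P₂ - 3P₁ = 291.
Eliminating P₂: 6×(1) + 3×(2) gives 75P₁ = 1221, so P₁ = 16.28.
Back-substitute into (2): P₂ = (291 + 3×16.28) / 6 = 56.64.

P₁ = 16.28, P₂ = 56.64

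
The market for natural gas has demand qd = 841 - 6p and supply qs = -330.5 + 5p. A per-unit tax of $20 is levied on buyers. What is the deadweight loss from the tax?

Pre-tax equilibrium: p* = 106.5, q* = 202.
Tax on buyers shifts demand to qd = 841 − 6(p + 20) = 721 - 6p.
721 - 6p = -330.5 + 5p gives seller price ps = 2103/22; buyers pay pb = 2103/22 + 20 = 2543/22.
New quantity: q = 841 − 6(2543/22) = 1622/11.
DWL = ½ × 20 × (202 − 1622/11) = 6000/11.

Deadweight loss = 6000/11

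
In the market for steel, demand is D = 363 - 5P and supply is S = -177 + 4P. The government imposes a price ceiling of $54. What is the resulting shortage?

Equilibrium price would be P* = 60, so the ceiling at 54 binds.
At P = 54: D = 363 − 5(54) = 93, S = -177 + 4(54) = 39.
Shortage = 93 − 39 = 54.

Shortage = 54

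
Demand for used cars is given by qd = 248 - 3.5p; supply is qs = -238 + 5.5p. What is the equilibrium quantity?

Set qd = qs: 248 - 3.5p = -238 + 5.5p.
486 = 9p, so p* = 54.
q* = 248 − 3.5(54) = 59.

q* = 59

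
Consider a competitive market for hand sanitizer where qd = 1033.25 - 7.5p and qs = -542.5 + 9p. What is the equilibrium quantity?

Set qd = qs: 1033.25 - 7.5p = -542.5 + 9p.
1575.75 = 16.5p, so p* = 95.5.
q* = 1033.25 − 7.5(95.5) = 317.

q* = 317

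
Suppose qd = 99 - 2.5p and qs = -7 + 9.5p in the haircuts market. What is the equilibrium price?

p* = 53/6

Set qd = qs: 99 - 2.5p = -7 + 9.5p.
106 = 12p, so p* = 53/6.
q* = 99 − 2.5(53/6) = 923/12.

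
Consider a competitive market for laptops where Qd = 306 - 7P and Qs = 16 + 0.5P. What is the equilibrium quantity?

Set Qd = Qs: 306 - 7P = 16 + 0.5P.
290 = 7.5P, so P* = 116/3.
Q* = 306 − 7(116/3) = 106/3.

Q* = 106/3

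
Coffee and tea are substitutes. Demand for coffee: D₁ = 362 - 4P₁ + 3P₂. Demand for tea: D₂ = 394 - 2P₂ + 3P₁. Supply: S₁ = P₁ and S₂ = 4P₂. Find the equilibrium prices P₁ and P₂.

Market 1: 362 - 4P₁ + 3P₂ = P₁ → 5P₁ - 3P₂ = 362.
Market 2: 6P₂ - 3P₁ = 394.
Eliminating P₂: 6×(1) + 3×(2) gives 21P₁ = 3354, so P₁ = 1118/7.
Back-substitute into (2): P₂ = (394 + 3×1118/7) / 6 = 3056/21.

P₁ = 1118/7, P₂ = 3056/21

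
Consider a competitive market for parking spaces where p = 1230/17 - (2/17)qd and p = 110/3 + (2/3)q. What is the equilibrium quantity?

q* = 45.5

Set the two price expressions equal: 1230/17 - (2/17)q = 110/3 + (2/3)q.
1820/51 = (40/51)q, so q* = 45.5.
p* = 1230/17 − (2/17)(45.5) = 67.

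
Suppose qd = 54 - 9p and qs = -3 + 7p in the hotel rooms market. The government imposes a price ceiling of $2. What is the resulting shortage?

Equilibrium price would be p* = 3.5625, so the ceiling at 2 binds.
At p = 2: qd = 54 − 9(2) = 36, qs = -3 + 7(2) = 11.
Shortage = 36 − 11 = 25.

Shortage = 25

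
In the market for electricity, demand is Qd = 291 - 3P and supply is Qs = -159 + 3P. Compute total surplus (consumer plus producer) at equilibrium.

Total surplus = 1452

Equilibrium: 291 - 3P = -159 + 3P gives P* = 75, Q* = 66.
Demand choke price: P = 97; supply starts at P = 53.
CS = ½(97 − 75)(66) = 726; PS = ½(75 − 53)(66) = 726.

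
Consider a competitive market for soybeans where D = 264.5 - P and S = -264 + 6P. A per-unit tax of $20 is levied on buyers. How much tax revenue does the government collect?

Pre-tax equilibrium: P* = 75.5, Q* = 189.
Tax on buyers shifts demand to D = 264.5 − 1(P + 20) = 244.5 - P.
244.5 - P = -264 + 6P gives seller price Ps = 1017/14; buyers pay Pb = 1017/14 + 20 = 1297/14.
New quantity: Q = 264.5 − 1(1297/14) = 1203/7.
Revenue = 20 × 1203/7 = 24060/7.

Tax revenue = 24060/7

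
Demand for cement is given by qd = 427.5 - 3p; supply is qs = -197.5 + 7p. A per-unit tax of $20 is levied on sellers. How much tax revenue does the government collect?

Pre-tax equilibrium: p* = 62.5, q* = 240.
Tax on sellers shifts supply to qs = -197.5 + 7(p − 20) = -337.5 + 7p.
427.5 - 3p = -337.5 + 7p gives buyer price pb = 76.5; sellers receive ps = 76.5 − 20 = 56.5.
New quantity: q = 427.5 − 3(76.5) = 198.
Revenue = 20 × 198 = 3960.

Tax revenue = 3960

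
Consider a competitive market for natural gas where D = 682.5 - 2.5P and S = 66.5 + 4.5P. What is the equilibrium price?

Set D = S: 682.5 - 2.5P = 66.5 + 4.5P.
616 = 7P, so P* = 88.
Q* = 682.5 − 2.5(88) = 462.5.

P* = 88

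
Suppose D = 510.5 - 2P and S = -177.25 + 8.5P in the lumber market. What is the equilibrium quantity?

Q* = 379.5

Set D = S: 510.5 - 2P = -177.25 + 8.5P.
687.75 = 10.5P, so P* = 65.5.
Q* = 510.5 − 2(65.5) = 379.5.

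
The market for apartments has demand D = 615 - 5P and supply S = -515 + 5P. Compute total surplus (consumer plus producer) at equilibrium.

Total surplus = 500

Equilibrium: 615 - 5P = -515 + 5P gives P* = 113, Q* = 50.
Demand choke price: P = 123; supply starts at P = 103.
CS = ½(123 − 113)(50) = 250; PS = ½(113 − 103)(50) = 250.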